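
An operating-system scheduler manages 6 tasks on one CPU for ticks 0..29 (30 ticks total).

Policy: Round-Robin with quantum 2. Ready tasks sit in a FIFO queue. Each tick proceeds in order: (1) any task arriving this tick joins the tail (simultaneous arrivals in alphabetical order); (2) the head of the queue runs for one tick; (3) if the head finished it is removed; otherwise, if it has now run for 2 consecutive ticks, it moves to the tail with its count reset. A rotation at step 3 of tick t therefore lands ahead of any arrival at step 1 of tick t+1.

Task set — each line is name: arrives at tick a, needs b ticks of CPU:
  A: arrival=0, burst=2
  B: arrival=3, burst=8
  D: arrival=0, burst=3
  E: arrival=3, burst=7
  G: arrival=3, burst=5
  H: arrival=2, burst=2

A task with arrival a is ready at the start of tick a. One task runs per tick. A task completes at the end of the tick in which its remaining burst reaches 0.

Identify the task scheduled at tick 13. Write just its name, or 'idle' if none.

running at tick 13 = B

t=0: queue=[A,D] q_used=0 → run A
t=1: queue=[A,D] q_used=1 → run A
t=2: queue=[D,H] q_used=0 → run D
t=3: queue=[D,H,B,E,G] q_used=1 → run D
t=4: queue=[H,B,E,G,D] q_used=0 → run H
t=5: queue=[H,B,E,G,D] q_used=1 → run H
t=6: queue=[B,E,G,D] q_used=0 → run B
t=7: queue=[B,E,G,D] q_used=1 → run B
t=8: queue=[E,G,D,B] q_used=0 → run E
t=9: queue=[E,G,D,B] q_used=1 → run E
t=10: queue=[G,D,B,E] q_used=0 → run G
t=11: queue=[G,D,B,E] q_used=1 → run G
t=12: queue=[D,B,E,G] q_used=0 → run D
t=13: queue=[B,E,G] q_used=0 → run B
t=14: queue=[B,E,G] q_used=1 → run B
t=15: queue=[E,G,B] q_used=0 → run E
t=16: queue=[E,G,B] q_used=1 → run E
t=17: queue=[G,B,E] q_used=0 → run G
t=18: queue=[G,B,E] q_used=1 → run G
t=19: queue=[B,E,G] q_used=0 → run B
t=20: queue=[B,E,G] q_used=1 → run B
t=21: queue=[E,G,B] q_used=0 → run E
t=22: queue=[E,G,B] q_used=1 → run E
t=23: queue=[G,B,E] q_used=0 → run G
t=24: queue=[B,E] q_used=0 → run B
t=25: queue=[B,E] q_used=1 → run B
t=26: queue=[E] q_used=0 → run E
t=27: (idle)
t=28: (idle)
t=29: (idle)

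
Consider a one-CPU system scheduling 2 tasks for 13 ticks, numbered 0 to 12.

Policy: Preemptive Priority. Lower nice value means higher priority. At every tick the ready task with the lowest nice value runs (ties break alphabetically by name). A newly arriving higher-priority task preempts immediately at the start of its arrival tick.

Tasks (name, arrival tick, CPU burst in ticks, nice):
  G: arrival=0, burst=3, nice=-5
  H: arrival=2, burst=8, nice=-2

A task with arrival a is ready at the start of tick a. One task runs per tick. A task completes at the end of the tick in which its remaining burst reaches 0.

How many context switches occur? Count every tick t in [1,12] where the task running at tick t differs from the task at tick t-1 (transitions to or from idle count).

t=0: ready={G} → run G
t=1: ready={G} → run G
t=2: ready={G,H} → run G
t=3: ready={H} → run H
t=4: ready={H} → run H
t=5: ready={H} → run H
t=6: ready={H} → run H
t=7: ready={H} → run H
t=8: ready={H} → run H
t=9: ready={H} → run H
t=10: ready={H} → run H
t=11: (idle)
t=12: (idle)

context switches = 2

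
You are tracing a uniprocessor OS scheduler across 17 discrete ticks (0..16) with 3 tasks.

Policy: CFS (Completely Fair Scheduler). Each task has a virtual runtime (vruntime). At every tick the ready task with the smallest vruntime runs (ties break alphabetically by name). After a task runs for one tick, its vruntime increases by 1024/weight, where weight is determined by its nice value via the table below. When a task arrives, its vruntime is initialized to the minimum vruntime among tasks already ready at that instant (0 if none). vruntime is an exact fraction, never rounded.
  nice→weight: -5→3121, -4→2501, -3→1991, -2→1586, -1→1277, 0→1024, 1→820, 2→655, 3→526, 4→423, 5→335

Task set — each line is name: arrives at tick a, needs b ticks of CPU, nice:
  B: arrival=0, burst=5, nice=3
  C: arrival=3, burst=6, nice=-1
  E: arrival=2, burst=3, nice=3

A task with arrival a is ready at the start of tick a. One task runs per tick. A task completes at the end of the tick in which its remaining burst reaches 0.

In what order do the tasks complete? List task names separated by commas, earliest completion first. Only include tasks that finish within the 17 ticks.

t=0: vr[B=0] → run B
t=1: vr[B=512/263] → run B
t=2: vr[B=1024/263 E=1024/263] → run B
t=3: vr[B=1536/263 C=1024/263 E=1024/263] → run C
t=4: vr[B=1536/263 C=1576960/335851 E=1024/263] → run E
t=5: vr[B=1536/263 C=1576960/335851 E=1536/263] → run C
t=6: vr[B=1536/263 C=1846272/335851 E=1536/263] → run C
t=7: vr[B=1536/263 C=2115584/335851 E=1536/263] → run B
t=8: vr[B=2048/263 C=2115584/335851 E=1536/263] → run E
t=9: vr[B=2048/263 C=2115584/335851 E=2048/263] → run C
t=10: vr[B=2048/263 C=2384896/335851 E=2048/263] → run C
t=11: vr[B=2048/263 C=2654208/335851 E=2048/263] → run B
t=12: vr[C=2654208/335851 E=2048/263] → run E
t=13: vr[C=2654208/335851] → run C
t=14: (idle)
t=15: (idle)
t=16: (idle)

completion order = B, E, C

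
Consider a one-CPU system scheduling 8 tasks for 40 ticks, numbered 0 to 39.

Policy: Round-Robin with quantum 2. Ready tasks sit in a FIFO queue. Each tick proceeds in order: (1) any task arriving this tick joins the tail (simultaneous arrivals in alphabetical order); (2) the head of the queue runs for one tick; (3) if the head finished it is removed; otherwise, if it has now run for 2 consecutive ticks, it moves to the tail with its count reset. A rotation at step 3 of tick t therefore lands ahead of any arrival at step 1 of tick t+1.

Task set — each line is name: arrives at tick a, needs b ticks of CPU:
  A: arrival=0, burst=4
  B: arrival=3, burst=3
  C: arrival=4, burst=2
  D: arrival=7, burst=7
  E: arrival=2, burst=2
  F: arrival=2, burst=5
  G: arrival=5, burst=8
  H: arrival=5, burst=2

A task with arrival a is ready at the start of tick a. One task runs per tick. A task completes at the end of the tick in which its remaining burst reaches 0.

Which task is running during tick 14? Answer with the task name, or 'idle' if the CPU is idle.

t=0: queue=[A] q_used=0 → run A
t=1: queue=[A] q_used=1 → run A
t=2: queue=[A,E,F] q_used=0 → run A
t=3: queue=[A,E,F,B] q_used=1 → run A
t=4: queue=[E,F,B,C] q_used=0 → run E
t=5: queue=[E,F,B,C,G,H] q_used=1 → run E
t=6: queue=[F,B,C,G,H] q_used=0 → run F
t=7: queue=[F,B,C,G,H,D] q_used=1 → run F
t=8: queue=[B,C,G,H,D,F] q_used=0 → run B
t=9: queue=[B,C,G,H,D,F] q_used=1 → run B
t=10: queue=[C,G,H,D,F,B] q_used=0 → run C
t=11: queue=[C,G,H,D,F,B] q_used=1 → run C
t=12: queue=[G,H,D,F,B] q_used=0 → run G
t=13: queue=[G,H,D,F,B] q_used=1 → run G
t=14: queue=[H,D,F,B,G] q_used=0 → run H
t=15: queue=[H,D,F,B,G] q_used=1 → run H
t=16: queue=[D,F,B,G] q_used=0 → run D
t=17: queue=[D,F,B,G] q_used=1 → run D
t=18: queue=[F,B,G,D] q_used=0 → run F
t=19: queue=[F,B,G,D] q_used=1 → run F
t=20: queue=[B,G,D,F] q_used=0 → run B
t=21: queue=[G,D,F] q_used=0 → run G
t=22: queue=[G,D,F] q_used=1 → run G
t=23: queue=[D,F,G] q_used=0 → run D
t=24: queue=[D,F,G] q_used=1 → run D
t=25: queue=[F,G,D] q_used=0 → run F
t=26: queue=[G,D] q_used=0 → run G
t=27: queue=[G,D] q_used=1 → run G
t=28: queue=[D,G] q_used=0 → run D
t=29: queue=[D,G] q_used=1 → run D
t=30: queue=[G,D] q_used=0 → run G
t=31: queue=[G,D] q_used=1 → run G
t=32: queue=[D] q_used=0 → run D
t=33: (idle)
t=34: (idle)
t=35: (idle)
t=36: (idle)
t=37: (idle)
t=38: (idle)
t=39: (idle)

running at tick 14 = H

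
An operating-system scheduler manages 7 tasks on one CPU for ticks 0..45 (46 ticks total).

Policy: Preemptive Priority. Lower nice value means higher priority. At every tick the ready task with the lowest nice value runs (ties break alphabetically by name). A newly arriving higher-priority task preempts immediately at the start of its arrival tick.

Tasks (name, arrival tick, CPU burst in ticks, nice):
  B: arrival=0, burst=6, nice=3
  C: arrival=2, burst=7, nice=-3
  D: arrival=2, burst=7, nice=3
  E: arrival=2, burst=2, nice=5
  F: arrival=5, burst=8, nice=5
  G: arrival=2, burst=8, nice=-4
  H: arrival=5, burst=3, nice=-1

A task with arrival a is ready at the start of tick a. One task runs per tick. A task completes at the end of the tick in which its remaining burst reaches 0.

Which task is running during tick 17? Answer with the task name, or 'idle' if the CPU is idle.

t=0: ready={B} → run B
t=1: ready={B} → run B
t=2: ready={B,C,D,E,G} → run G
t=3: ready={B,C,D,E,G} → run G
t=4: ready={B,C,D,E,G} → run G
t=5: ready={B,C,D,E,F,G,H} → run G
t=6: ready={B,C,D,E,F,G,H} → run G
t=7: ready={B,C,D,E,F,G,H} → run G
t=8: ready={B,C,D,E,F,G,H} → run G
t=9: ready={B,C,D,E,F,G,H} → run G
t=10: ready={B,C,D,E,F,H} → run C
t=11: ready={B,C,D,E,F,H} → run C
t=12: ready={B,C,D,E,F,H} → run C
t=13: ready={B,C,D,E,F,H} → run C
t=14: ready={B,C,D,E,F,H} → run C
t=15: ready={B,C,D,E,F,H} → run C
t=16: ready={B,C,D,E,F,H} → run C
t=17: ready={B,D,E,F,H} → run H
t=18: ready={B,D,E,F,H} → run H
t=19: ready={B,D,E,F,H} → run H
t=20: ready={B,D,E,F} → run B
t=21: ready={B,D,E,F} → run B
t=22: ready={B,D,E,F} → run B
t=23: ready={B,D,E,F} → run B
t=24: ready={D,E,F} → run D
t=25: ready={D,E,F} → run D
t=26: ready={D,E,F} → run D
t=27: ready={D,E,F} → run D
t=28: ready={D,E,F} → run D
t=29: ready={D,E,F} → run D
t=30: ready={D,E,F} → run D
t=31: ready={E,F} → run E
t=32: ready={E,F} → run E
t=33: ready={F} → run F
t=34: ready={F} → run F
t=35: ready={F} → run F
t=36: ready={F} → run F
t=37: ready={F} → run F
t=38: ready={F} → run F
t=39: ready={F} → run F
t=40: ready={F} → run F
t=41: (idle)
t=42: (idle)
t=43: (idle)
t=44: (idle)
t=45: (idle)

running at tick 17 = H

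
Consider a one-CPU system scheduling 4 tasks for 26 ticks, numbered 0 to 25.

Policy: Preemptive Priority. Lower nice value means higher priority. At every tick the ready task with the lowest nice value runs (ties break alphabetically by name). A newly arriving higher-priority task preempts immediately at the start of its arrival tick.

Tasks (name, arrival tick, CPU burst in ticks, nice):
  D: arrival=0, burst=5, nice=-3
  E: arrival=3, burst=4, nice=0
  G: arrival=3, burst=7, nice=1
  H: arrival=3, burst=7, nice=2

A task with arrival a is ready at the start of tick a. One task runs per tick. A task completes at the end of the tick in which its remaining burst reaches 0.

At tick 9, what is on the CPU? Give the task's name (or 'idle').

t=0: ready={D} → run D
t=1: ready={D} → run D
t=2: ready={D} → run D
t=3: ready={D,E,G,H} → run D
t=4: ready={D,E,G,H} → run D
t=5: ready={E,G,H} → run E
t=6: ready={E,G,H} → run E
t=7: ready={E,G,H} → run E
t=8: ready={E,G,H} → run E
t=9: ready={G,H} → run G
t=10: ready={G,H} → run G
t=11: ready={G,H} → run G
t=12: ready={G,H} → run G
t=13: ready={G,H} → run G
t=14: ready={G,H} → run G
t=15: ready={G,H} → run G
t=16: ready={H} → run H
t=17: ready={H} → run H
t=18: ready={H} → run H
t=19: ready={H} → run H
t=20: ready={H} → run H
t=21: ready={H} → run H
t=22: ready={H} → run H
t=23: (idle)
t=24: (idle)
t=25: (idle)

running at tick 9 = G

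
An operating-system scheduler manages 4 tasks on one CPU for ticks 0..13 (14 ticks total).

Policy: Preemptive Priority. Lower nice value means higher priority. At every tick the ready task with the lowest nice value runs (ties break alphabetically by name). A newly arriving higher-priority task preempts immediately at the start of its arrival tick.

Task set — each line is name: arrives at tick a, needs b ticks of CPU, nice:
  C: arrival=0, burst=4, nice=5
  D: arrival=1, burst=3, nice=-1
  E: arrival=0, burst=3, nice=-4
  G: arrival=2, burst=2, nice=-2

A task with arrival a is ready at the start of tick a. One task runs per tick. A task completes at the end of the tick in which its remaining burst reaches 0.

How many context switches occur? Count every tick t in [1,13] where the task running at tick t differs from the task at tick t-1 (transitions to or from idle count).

t=0: ready={C,E} → run E
t=1: ready={C,D,E} → run E
t=2: ready={C,D,E,G} → run E
t=3: ready={C,D,G} → run G
t=4: ready={C,D,G} → run G
t=5: ready={C,D} → run D
t=6: ready={C,D} → run D
t=7: ready={C,D} → run D
t=8: ready={C} → run C
t=9: ready={C} → run C
t=10: ready={C} → run C
t=11: ready={C} → run C
t=12: (idle)
t=13: (idle)

context switches = 4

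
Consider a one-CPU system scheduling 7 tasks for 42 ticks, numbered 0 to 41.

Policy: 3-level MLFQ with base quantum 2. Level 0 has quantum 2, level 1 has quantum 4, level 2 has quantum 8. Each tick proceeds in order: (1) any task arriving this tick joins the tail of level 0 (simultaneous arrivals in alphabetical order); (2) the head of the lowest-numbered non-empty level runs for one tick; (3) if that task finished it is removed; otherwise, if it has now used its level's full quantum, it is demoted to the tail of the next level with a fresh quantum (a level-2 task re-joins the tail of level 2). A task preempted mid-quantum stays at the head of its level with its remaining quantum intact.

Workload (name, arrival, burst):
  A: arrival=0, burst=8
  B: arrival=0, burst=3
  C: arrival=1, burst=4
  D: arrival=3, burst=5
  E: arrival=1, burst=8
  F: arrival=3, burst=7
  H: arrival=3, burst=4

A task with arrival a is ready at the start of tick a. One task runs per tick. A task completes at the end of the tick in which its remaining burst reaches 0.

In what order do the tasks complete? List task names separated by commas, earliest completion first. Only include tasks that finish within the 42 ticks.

completion order = B, C, D, H, A, E, F

t=0: L0/L1/L2 = AB/-/- → run A
t=1: L0/L1/L2 = ABCE/-/- → run A
t=2: L0/L1/L2 = BCE/A/- → run B
t=3: L0/L1/L2 = BCEDFH/A/- → run B
t=4: L0/L1/L2 = CEDFH/AB/- → run C
t=5: L0/L1/L2 = CEDFH/AB/- → run C
t=6: L0/L1/L2 = EDFH/ABC/- → run E
t=7: L0/L1/L2 = EDFH/ABC/- → run E
t=8: L0/L1/L2 = DFH/ABCE/- → run D
t=9: L0/L1/L2 = DFH/ABCE/- → run D
t=10: L0/L1/L2 = FH/ABCED/- → run F
t=11: L0/L1/L2 = FH/ABCED/- → run F
t=12: L0/L1/L2 = H/ABCEDF/- → run H
t=13: L0/L1/L2 = H/ABCEDF/- → run H
t=14: L0/L1/L2 = -/ABCEDFH/- → run A
t=15: L0/L1/L2 = -/ABCEDFH/- → run A
t=16: L0/L1/L2 = -/ABCEDFH/- → run A
t=17: L0/L1/L2 = -/ABCEDFH/- → run A
t=18: L0/L1/L2 = -/BCEDFH/A → run B
t=19: L0/L1/L2 = -/CEDFH/A → run C
t=20: L0/L1/L2 = -/CEDFH/A → run C
t=21: L0/L1/L2 = -/EDFH/A → run E
t=22: L0/L1/L2 = -/EDFH/A → run E
t=23: L0/L1/L2 = -/EDFH/A → run E
t=24: L0/L1/L2 = -/EDFH/A → run E
t=25: L0/L1/L2 = -/DFH/AE → run D
t=26: L0/L1/L2 = -/DFH/AE → run D
t=27: L0/L1/L2 = -/DFH/AE → run D
t=28: L0/L1/L2 = -/FH/AE → run F
t=29: L0/L1/L2 = -/FH/AE → run F
t=30: L0/L1/L2 = -/FH/AE → run F
t=31: L0/L1/L2 = -/FH/AE → run F
t=32: L0/L1/L2 = -/H/AEF → run H
t=33: L0/L1/L2 = -/H/AEF → run H
t=34: L0/L1/L2 = -/-/AEF → run A
t=35: L0/L1/L2 = -/-/AEF → run A
t=36: L0/L1/L2 = -/-/EF → run E
t=37: L0/L1/L2 = -/-/EF → run E
t=38: L0/L1/L2 = -/-/F → run F
t=39: (idle)
t=40: (idle)
t=41: (idle)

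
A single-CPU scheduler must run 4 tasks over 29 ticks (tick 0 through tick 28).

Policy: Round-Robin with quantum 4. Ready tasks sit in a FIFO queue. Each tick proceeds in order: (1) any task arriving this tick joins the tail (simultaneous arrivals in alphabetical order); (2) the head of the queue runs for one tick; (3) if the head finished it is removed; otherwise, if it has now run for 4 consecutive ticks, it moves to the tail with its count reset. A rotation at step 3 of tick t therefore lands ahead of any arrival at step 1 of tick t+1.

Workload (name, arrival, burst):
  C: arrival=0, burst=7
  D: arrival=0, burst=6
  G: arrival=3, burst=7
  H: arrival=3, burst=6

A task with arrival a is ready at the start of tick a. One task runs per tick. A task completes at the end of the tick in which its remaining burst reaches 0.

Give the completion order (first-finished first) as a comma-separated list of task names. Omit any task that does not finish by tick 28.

t=0: queue=[C,D] q_used=0 → run C
t=1: queue=[C,D] q_used=1 → run C
t=2: queue=[C,D] q_used=2 → run C
t=3: queue=[C,D,G,H] q_used=3 → run C
t=4: queue=[D,G,H,C] q_used=0 → run D
t=5: queue=[D,G,H,C] q_used=1 → run D
t=6: queue=[D,G,H,C] q_used=2 → run D
t=7: queue=[D,G,H,C] q_used=3 → run D
t=8: queue=[G,H,C,D] q_used=0 → run G
t=9: queue=[G,H,C,D] q_used=1 → run G
t=10: queue=[G,H,C,D] q_used=2 → run G
t=11: queue=[G,H,C,D] q_used=3 → run G
t=12: queue=[H,C,D,G] q_used=0 → run H
t=13: queue=[H,C,D,G] q_used=1 → run H
t=14: queue=[H,C,D,G] q_used=2 → run H
t=15: queue=[H,C,D,G] q_used=3 → run H
t=16: queue=[C,D,G,H] q_used=0 → run C
t=17: queue=[C,D,G,H] q_used=1 → run C
t=18: queue=[C,D,G,H] q_used=2 → run C
t=19: queue=[D,G,H] q_used=0 → run D
t=20: queue=[D,G,H] q_used=1 → run D
t=21: queue=[G,H] q_used=0 → run G
t=22: queue=[G,H] q_used=1 → run G
t=23: queue=[G,H] q_used=2 → run G
t=24: queue=[H] q_used=0 → run H
t=25: queue=[H] q_used=1 → run H
t=26: (idle)
t=27: (idle)
t=28: (idle)

completion order = C, D, G, H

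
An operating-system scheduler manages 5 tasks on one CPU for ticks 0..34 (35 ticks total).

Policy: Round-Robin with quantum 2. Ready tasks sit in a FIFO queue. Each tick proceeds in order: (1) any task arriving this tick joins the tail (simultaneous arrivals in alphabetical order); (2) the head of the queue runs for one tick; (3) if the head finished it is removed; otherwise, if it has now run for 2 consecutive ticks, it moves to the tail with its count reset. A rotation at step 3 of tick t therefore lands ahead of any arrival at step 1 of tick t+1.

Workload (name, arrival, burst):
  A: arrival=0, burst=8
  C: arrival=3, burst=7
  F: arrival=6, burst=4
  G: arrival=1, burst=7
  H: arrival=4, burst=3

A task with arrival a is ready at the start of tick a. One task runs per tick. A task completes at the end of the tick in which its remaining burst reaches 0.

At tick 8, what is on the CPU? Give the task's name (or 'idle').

running at tick 8 = G

t=0: queue=[A] q_used=0 → run A
t=1: queue=[A,G] q_used=1 → run A
t=2: queue=[G,A] q_used=0 → run G
t=3: queue=[G,A,C] q_used=1 → run G
t=4: queue=[A,C,G,H] q_used=0 → run A
t=5: queue=[A,C,G,H] q_used=1 → run A
t=6: queue=[C,G,H,A,F] q_used=0 → run C
t=7: queue=[C,G,H,A,F] q_used=1 → run C
t=8: queue=[G,H,A,F,C] q_used=0 → run G
t=9: queue=[G,H,A,F,C] q_used=1 → run G
t=10: queue=[H,A,F,C,G] q_used=0 → run H
t=11: queue=[H,A,F,C,G] q_used=1 → run H
t=12: queue=[A,F,C,G,H] q_used=0 → run A
t=13: queue=[A,F,C,G,H] q_used=1 → run A
t=14: queue=[F,C,G,H,A] q_used=0 → run F
t=15: queue=[F,C,G,H,A] q_used=1 → run F
t=16: queue=[C,G,H,A,F] q_used=0 → run C
t=17: queue=[C,G,H,A,F] q_used=1 → run C
t=18: queue=[G,H,A,F,C] q_used=0 → run G
t=19: queue=[G,H,A,F,C] q_used=1 → run G
t=20: queue=[H,A,F,C,G] q_used=0 → run H
t=21: queue=[A,F,C,G] q_used=0 → run A
t=22: queue=[A,F,C,G] q_used=1 → run A
t=23: queue=[F,C,G] q_used=0 → run F
t=24: queue=[F,C,G] q_used=1 → run F
t=25: queue=[C,G] q_used=0 → run C
t=26: queue=[C,G] q_used=1 → run C
t=27: queue=[G,C] q_used=0 → run G
t=28: queue=[C] q_used=0 → run C
t=29: (idle)
t=30: (idle)
t=31: (idle)
t=32: (idle)
t=33: (idle)
t=34: (idle)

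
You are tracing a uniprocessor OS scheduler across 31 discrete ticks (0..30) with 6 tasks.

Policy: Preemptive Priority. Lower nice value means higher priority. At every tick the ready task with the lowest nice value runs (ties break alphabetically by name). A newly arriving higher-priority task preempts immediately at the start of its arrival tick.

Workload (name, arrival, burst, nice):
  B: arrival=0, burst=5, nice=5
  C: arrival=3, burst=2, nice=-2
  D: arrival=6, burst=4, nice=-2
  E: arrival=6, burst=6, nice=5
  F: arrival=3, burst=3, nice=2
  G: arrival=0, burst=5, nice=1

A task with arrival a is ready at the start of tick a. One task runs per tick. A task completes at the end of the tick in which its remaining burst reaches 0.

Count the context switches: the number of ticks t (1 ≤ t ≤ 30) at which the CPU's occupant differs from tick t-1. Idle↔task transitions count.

context switches = 8

t=0: ready={B,G} → run G
t=1: ready={B,G} → run G
t=2: ready={B,G} → run G
t=3: ready={B,C,F,G} → run C
t=4: ready={B,C,F,G} → run C
t=5: ready={B,F,G} → run G
t=6: ready={B,D,E,F,G} → run D
t=7: ready={B,D,E,F,G} → run D
t=8: ready={B,D,E,F,G} → run D
t=9: ready={B,D,E,F,G} → run D
t=10: ready={B,E,F,G} → run G
t=11: ready={B,E,F} → run F
t=12: ready={B,E,F} → run F
t=13: ready={B,E,F} → run F
t=14: ready={B,E} → run B
t=15: ready={B,E} → run B
t=16: ready={B,E} → run B
t=17: ready={B,E} → run B
t=18: ready={B,E} → run B
t=19: ready={E} → run E
t=20: ready={E} → run E
t=21: ready={E} → run E
t=22: ready={E} → run E
t=23: ready={E} → run E
t=24: ready={E} → run E
t=25: (idle)
t=26: (idle)
t=27: (idle)
t=28: (idle)
t=29: (idle)
t=30: (idle)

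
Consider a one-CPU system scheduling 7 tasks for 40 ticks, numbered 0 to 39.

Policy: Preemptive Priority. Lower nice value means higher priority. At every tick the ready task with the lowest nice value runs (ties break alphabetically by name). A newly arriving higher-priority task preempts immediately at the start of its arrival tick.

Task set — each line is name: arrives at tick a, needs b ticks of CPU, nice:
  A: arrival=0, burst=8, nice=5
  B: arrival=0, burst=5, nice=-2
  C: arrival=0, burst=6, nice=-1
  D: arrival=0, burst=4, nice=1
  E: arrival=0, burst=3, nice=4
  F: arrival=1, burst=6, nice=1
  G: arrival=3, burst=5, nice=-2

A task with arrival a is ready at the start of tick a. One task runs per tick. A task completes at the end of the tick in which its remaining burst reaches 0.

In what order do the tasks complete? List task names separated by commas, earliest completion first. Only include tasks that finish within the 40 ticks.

completion order = B, G, C, D, F, E, A

t=0: ready={A,B,C,D,E} → run B
t=1: ready={A,B,C,D,E,F} → run B
t=2: ready={A,B,C,D,E,F} → run B
t=3: ready={A,B,C,D,E,F,G} → run B
t=4: ready={A,B,C,D,E,F,G} → run B
t=5: ready={A,C,D,E,F,G} → run G
t=6: ready={A,C,D,E,F,G} → run G
t=7: ready={A,C,D,E,F,G} → run G
t=8: ready={A,C,D,E,F,G} → run G
t=9: ready={A,C,D,E,F,G} → run G
t=10: ready={A,C,D,E,F} → run C
t=11: ready={A,C,D,E,F} → run C
t=12: ready={A,C,D,E,F} → run C
t=13: ready={A,C,D,E,F} → run C
t=14: ready={A,C,D,E,F} → run C
t=15: ready={A,C,D,E,F} → run C
t=16: ready={A,D,E,F} → run D
t=17: ready={A,D,E,F} → run D
t=18: ready={A,D,E,F} → run D
t=19: ready={A,D,E,F} → run D
t=20: ready={A,E,F} → run F
t=21: ready={A,E,F} → run F
t=22: ready={A,E,F} → run F
t=23: ready={A,E,F} → run F
t=24: ready={A,E,F} → run F
t=25: ready={A,E,F} → run F
t=26: ready={A,E} → run E
t=27: ready={A,E} → run E
t=28: ready={A,E} → run E
t=29: ready={A} → run A
t=30: ready={A} → run A
t=31: ready={A} → run A
t=32: ready={A} → run A
t=33: ready={A} → run A
t=34: ready={A} → run A
t=35: ready={A} → run A
t=36: ready={A} → run A
t=37: (idle)
t=38: (idle)
t=39: (idle)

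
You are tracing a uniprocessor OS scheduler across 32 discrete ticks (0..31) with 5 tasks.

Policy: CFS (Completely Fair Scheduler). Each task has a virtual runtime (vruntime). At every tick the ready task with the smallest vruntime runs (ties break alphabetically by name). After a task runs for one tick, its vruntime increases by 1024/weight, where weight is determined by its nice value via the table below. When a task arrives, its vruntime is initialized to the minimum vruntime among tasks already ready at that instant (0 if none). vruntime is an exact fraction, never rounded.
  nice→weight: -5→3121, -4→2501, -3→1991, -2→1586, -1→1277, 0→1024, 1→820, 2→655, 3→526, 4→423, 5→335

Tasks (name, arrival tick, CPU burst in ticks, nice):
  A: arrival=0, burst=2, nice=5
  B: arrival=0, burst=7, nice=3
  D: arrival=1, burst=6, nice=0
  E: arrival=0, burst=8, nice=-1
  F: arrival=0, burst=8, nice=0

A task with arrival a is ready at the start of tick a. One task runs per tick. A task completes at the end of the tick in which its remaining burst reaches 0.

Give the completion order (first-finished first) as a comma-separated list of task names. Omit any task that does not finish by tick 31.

t=0: vr[A=0 B=0 E=0 F=0] → run A
t=1: vr[A=1024/335 B=0 D=0 E=0 F=0] → run B
t=2: vr[A=1024/335 B=512/263 D=0 E=0 F=0] → run D
t=3: vr[A=1024/335 B=512/263 D=1 E=0 F=0] → run E
t=4: vr[A=1024/335 B=512/263 D=1 E=1024/1277 F=0] → run F
t=5: vr[A=1024/335 B=512/263 D=1 E=1024/1277 F=1] → run E
t=6: vr[A=1024/335 B=512/263 D=1 E=2048/1277 F=1] → run D
t=7: vr[A=1024/335 B=512/263 D=2 E=2048/1277 F=1] → run F
t=8: vr[A=1024/335 B=512/263 D=2 E=2048/1277 F=2] → run E
t=9: vr[A=1024/335 B=512/263 D=2 E=3072/1277 F=2] → run B
t=10: vr[A=1024/335 B=1024/263 D=2 E=3072/1277 F=2] → run D
t=11: vr[A=1024/335 B=1024/263 D=3 E=3072/1277 F=2] → run F
t=12: vr[A=1024/335 B=1024/263 D=3 E=3072/1277 F=3] → run E
t=13: vr[A=1024/335 B=1024/263 D=3 E=4096/1277 F=3] → run D
t=14: vr[A=1024/335 B=1024/263 D=4 E=4096/1277 F=3] → run F
t=15: vr[A=1024/335 B=1024/263 D=4 E=4096/1277 F=4] → run A
t=16: vr[B=1024/263 D=4 E=4096/1277 F=4] → run E
t=17: vr[B=1024/263 D=4 E=5120/1277 F=4] → run B
t=18: vr[B=1536/263 D=4 E=5120/1277 F=4] → run D
t=19: vr[B=1536/263 D=5 E=5120/1277 F=4] → run F
t=20: vr[B=1536/263 D=5 E=5120/1277 F=5] → run E
t=21: vr[B=1536/263 D=5 E=6144/1277 F=5] → run E
t=22: vr[B=1536/263 D=5 E=7168/1277 F=5] → run D
t=23: vr[B=1536/263 E=7168/1277 F=5] → run F
t=24: vr[B=1536/263 E=7168/1277 F=6] → run E
t=25: vr[B=1536/263 F=6] → run B
t=26: vr[B=2048/263 F=6] → run F
t=27: vr[B=2048/263 F=7] → run F
t=28: vr[B=2048/263] → run B
t=29: vr[B=2560/263] → run B
t=30: vr[B=3072/263] → run B
t=31: (idle)

completion order = A, D, E, F, B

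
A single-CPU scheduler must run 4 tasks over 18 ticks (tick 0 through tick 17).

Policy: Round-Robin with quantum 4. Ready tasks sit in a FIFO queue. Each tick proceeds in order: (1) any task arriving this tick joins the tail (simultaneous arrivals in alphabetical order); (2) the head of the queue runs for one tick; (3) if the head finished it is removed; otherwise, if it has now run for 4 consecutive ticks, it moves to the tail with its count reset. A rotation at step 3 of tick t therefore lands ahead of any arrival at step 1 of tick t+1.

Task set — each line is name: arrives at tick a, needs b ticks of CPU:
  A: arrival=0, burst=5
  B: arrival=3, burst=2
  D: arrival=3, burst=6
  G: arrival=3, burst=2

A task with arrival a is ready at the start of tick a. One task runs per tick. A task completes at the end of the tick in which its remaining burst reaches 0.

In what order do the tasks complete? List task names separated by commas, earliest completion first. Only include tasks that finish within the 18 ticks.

t=0: queue=[A] q_used=0 → run A
t=1: queue=[A] q_used=1 → run A
t=2: queue=[A] q_used=2 → run A
t=3: queue=[A,B,D,G] q_used=3 → run A
t=4: queue=[B,D,G,A] q_used=0 → run B
t=5: queue=[B,D,G,A] q_used=1 → run B
t=6: queue=[D,G,A] q_used=0 → run D
t=7: queue=[D,G,A] q_used=1 → run D
t=8: queue=[D,G,A] q_used=2 → run D
t=9: queue=[D,G,A] q_used=3 → run D
t=10: queue=[G,A,D] q_used=0 → run G
t=11: queue=[G,A,D] q_used=1 → run G
t=12: queue=[A,D] q_used=0 → run A
t=13: queue=[D] q_used=0 → run D
t=14: queue=[D] q_used=1 → run D
t=15: (idle)
t=16: (idle)
t=17: (idle)

completion order = B, G, A, D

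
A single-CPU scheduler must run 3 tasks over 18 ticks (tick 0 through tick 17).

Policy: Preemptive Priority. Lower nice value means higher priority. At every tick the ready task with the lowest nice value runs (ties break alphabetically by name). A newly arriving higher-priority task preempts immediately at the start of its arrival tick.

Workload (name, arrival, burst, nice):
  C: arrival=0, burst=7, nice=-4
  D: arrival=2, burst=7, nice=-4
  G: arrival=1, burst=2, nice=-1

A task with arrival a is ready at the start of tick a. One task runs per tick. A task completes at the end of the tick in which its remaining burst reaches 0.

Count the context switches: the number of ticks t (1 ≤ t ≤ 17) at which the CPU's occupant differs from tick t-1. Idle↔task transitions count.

t=0: ready={C} → run C
t=1: ready={C,G} → run C
t=2: ready={C,D,G} → run C
t=3: ready={C,D,G} → run C
t=4: ready={C,D,G} → run C
t=5: ready={C,D,G} → run C
t=6: ready={C,D,G} → run C
t=7: ready={D,G} → run D
t=8: ready={D,G} → run D
t=9: ready={D,G} → run D
t=10: ready={D,G} → run D
t=11: ready={D,G} → run D
t=12: ready={D,G} → run D
t=13: ready={D,G} → run D
t=14: ready={G} → run G
t=15: ready={G} → run G
t=16: (idle)
t=17: (idle)

context switches = 3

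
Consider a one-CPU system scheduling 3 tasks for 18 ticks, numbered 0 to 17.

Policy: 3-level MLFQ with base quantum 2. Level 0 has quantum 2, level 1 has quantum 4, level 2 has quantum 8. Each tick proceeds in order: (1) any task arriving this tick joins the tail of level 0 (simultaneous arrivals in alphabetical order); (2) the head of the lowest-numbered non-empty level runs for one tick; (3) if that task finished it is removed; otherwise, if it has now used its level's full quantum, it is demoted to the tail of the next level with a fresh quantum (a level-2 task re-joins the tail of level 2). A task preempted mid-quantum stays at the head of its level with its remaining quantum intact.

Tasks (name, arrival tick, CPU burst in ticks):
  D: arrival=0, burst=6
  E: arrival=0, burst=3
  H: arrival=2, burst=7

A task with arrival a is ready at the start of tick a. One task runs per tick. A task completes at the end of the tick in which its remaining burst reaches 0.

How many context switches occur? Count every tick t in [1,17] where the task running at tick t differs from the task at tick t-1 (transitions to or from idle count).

t=0: L0/L1/L2 = DE/-/- → run D
t=1: L0/L1/L2 = DE/-/- → run D
t=2: L0/L1/L2 = EH/D/- → run E
t=3: L0/L1/L2 = EH/D/- → run E
t=4: L0/L1/L2 = H/DE/- → run H
t=5: L0/L1/L2 = H/DE/- → run H
t=6: L0/L1/L2 = -/DEH/- → run D
t=7: L0/L1/L2 = -/DEH/- → run D
t=8: L0/L1/L2 = -/DEH/- → run D
t=9: L0/L1/L2 = -/DEH/- → run D
t=10: L0/L1/L2 = -/EH/- → run E
t=11: L0/L1/L2 = -/H/- → run H
t=12: L0/L1/L2 = -/H/- → run H
t=13: L0/L1/L2 = -/H/- → run H
t=14: L0/L1/L2 = -/H/- → run H
t=15: L0/L1/L2 = -/-/H → run H
t=16: (idle)
t=17: (idle)

context switches = 6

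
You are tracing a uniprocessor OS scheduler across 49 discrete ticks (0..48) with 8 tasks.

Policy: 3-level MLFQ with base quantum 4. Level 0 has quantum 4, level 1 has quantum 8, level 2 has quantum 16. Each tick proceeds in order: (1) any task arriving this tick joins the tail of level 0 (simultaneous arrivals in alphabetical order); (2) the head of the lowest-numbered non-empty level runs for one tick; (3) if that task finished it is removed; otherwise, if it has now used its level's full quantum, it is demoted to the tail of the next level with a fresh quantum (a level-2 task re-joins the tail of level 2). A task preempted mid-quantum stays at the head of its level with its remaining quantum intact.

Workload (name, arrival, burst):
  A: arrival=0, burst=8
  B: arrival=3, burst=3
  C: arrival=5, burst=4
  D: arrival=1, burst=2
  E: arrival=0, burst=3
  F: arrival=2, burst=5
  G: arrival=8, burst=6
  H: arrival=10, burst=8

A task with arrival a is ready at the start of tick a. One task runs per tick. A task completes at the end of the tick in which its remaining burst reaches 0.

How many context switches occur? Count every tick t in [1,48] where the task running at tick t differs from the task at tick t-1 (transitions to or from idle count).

t=0: L0/L1/L2 = AE/-/- → run A
t=1: L0/L1/L2 = AED/-/- → run A
t=2: L0/L1/L2 = AEDF/-/- → run A
t=3: L0/L1/L2 = AEDFB/-/- → run A
t=4: L0/L1/L2 = EDFB/A/- → run E
t=5: L0/L1/L2 = EDFBC/A/- → run E
t=6: L0/L1/L2 = EDFBC/A/- → run E
t=7: L0/L1/L2 = DFBC/A/- → run D
t=8: L0/L1/L2 = DFBCG/A/- → run D
t=9: L0/L1/L2 = FBCG/A/- → run F
t=10: L0/L1/L2 = FBCGH/A/- → run F
t=11: L0/L1/L2 = FBCGH/A/- → run F
t=12: L0/L1/L2 = FBCGH/A/- → run F
t=13: L0/L1/L2 = BCGH/AF/- → run B
t=14: L0/L1/L2 = BCGH/AF/- → run B
t=15: L0/L1/L2 = BCGH/AF/- → run B
t=16: L0/L1/L2 = CGH/AF/- → run C
t=17: L0/L1/L2 = CGH/AF/- → run C
t=18: L0/L1/L2 = CGH/AF/- → run C
t=19: L0/L1/L2 = CGH/AF/- → run C
t=20: L0/L1/L2 = GH/AF/- → run G
t=21: L0/L1/L2 = GH/AF/- → run G
t=22: L0/L1/L2 = GH/AF/- → run G
t=23: L0/L1/L2 = GH/AF/- → run G
t=24: L0/L1/L2 = H/AFG/- → run H
t=25: L0/L1/L2 = H/AFG/- → run H
t=26: L0/L1/L2 = H/AFG/- → run H
t=27: L0/L1/L2 = H/AFG/- → run H
t=28: L0/L1/L2 = -/AFGH/- → run A
t=29: L0/L1/L2 = -/AFGH/- → run A
t=30: L0/L1/L2 = -/AFGH/- → run A
t=31: L0/L1/L2 = -/AFGH/- → run A
t=32: L0/L1/L2 = -/FGH/- → run F
t=33: L0/L1/L2 = -/GH/- → run G
t=34: L0/L1/L2 = -/GH/- → run G
t=35: L0/L1/L2 = -/H/- → run H
t=36: L0/L1/L2 = -/H/- → run H
t=37: L0/L1/L2 = -/H/- → run H
t=38: L0/L1/L2 = -/H/- → run H
t=39: (idle)
t=40: (idle)
t=41: (idle)
t=42: (idle)
t=43: (idle)
t=44: (idle)
t=45: (idle)
t=46: (idle)
t=47: (idle)
t=48: (idle)

context switches = 12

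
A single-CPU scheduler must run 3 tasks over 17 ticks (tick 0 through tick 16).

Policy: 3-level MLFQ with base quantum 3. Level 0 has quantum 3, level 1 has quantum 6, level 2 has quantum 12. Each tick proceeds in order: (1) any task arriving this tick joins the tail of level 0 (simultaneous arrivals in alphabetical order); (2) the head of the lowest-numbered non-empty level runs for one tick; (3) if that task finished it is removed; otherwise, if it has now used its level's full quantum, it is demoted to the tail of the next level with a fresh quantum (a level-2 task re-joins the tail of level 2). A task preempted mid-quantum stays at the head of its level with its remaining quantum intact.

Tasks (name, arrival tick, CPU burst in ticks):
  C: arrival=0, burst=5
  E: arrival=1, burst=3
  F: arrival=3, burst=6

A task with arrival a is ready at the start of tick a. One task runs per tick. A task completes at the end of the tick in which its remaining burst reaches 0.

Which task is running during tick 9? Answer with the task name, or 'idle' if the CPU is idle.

t=0: L0/L1/L2 = C/-/- → run C
t=1: L0/L1/L2 = CE/-/- → run C
t=2: L0/L1/L2 = CE/-/- → run C
t=3: L0/L1/L2 = EF/C/- → run E
t=4: L0/L1/L2 = EF/C/- → run E
t=5: L0/L1/L2 = EF/C/- → run E
t=6: L0/L1/L2 = F/C/- → run F
t=7: L0/L1/L2 = F/C/- → run F
t=8: L0/L1/L2 = F/C/- → run F
t=9: L0/L1/L2 = -/CF/- → run C
t=10: L0/L1/L2 = -/CF/- → run C
t=11: L0/L1/L2 = -/F/- → run F
t=12: L0/L1/L2 = -/F/- → run F
t=13: L0/L1/L2 = -/F/- → run F
t=14: (idle)
t=15: (idle)
t=16: (idle)

running at tick 9 = C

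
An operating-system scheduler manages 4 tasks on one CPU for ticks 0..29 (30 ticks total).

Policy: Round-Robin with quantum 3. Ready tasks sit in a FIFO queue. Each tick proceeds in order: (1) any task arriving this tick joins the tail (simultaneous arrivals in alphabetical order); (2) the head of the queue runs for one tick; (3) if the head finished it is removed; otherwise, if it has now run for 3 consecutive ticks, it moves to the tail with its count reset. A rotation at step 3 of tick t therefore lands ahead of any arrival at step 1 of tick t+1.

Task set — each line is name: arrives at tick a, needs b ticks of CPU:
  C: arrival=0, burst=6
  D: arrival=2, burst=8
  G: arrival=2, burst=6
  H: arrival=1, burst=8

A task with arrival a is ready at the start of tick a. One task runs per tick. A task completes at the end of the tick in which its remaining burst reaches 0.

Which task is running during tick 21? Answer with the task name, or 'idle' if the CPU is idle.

t=0: queue=[C] q_used=0 → run C
t=1: queue=[C,H] q_used=1 → run C
t=2: queue=[C,H,D,G] q_used=2 → run C
t=3: queue=[H,D,G,C] q_used=0 → run H
t=4: queue=[H,D,G,C] q_used=1 → run H
t=5: queue=[H,D,G,C] q_used=2 → run H
t=6: queue=[D,G,C,H] q_used=0 → run D
t=7: queue=[D,G,C,H] q_used=1 → run D
t=8: queue=[D,G,C,H] q_used=2 → run D
t=9: queue=[G,C,H,D] q_used=0 → run G
t=10: queue=[G,C,H,D] q_used=1 → run G
t=11: queue=[G,C,H,D] q_used=2 → run G
t=12: queue=[C,H,D,G] q_used=0 → run C
t=13: queue=[C,H,D,G] q_used=1 → run C
t=14: queue=[C,H,D,G] q_used=2 → run C
t=15: queue=[H,D,G] q_used=0 → run H
t=16: queue=[H,D,G] q_used=1 → run H
t=17: queue=[H,D,G] q_used=2 → run H
t=18: queue=[D,G,H] q_used=0 → run D
t=19: queue=[D,G,H] q_used=1 → run D
t=20: queue=[D,G,H] q_used=2 → run D
t=21: queue=[G,H,D] q_used=0 → run G
t=22: queue=[G,H,D] q_used=1 → run G
t=23: queue=[G,H,D] q_used=2 → run G
t=24: queue=[H,D] q_used=0 → run H
t=25: queue=[H,D] q_used=1 → run H
t=26: queue=[D] q_used=0 → run D
t=27: queue=[D] q_used=1 → run D
t=28: (idle)
t=29: (idle)

running at tick 21 = G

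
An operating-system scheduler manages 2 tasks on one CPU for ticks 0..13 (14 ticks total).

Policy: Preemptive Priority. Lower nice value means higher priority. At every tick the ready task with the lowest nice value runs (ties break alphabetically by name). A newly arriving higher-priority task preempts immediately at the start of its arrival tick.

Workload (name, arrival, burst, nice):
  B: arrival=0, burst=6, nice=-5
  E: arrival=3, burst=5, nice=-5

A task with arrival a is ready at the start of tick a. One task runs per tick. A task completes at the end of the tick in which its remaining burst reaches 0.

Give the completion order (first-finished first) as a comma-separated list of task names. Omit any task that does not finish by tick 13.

completion order = B, E

t=0: ready={B} → run B
t=1: ready={B} → run B
t=2: ready={B} → run B
t=3: ready={B,E} → run B
t=4: ready={B,E} → run B
t=5: ready={B,E} → run B
t=6: ready={E} → run E
t=7: ready={E} → run E
t=8: ready={E} → run E
t=9: ready={E} → run E
t=10: ready={E} → run E
t=11: (idle)
t=12: (idle)
t=13: (idle)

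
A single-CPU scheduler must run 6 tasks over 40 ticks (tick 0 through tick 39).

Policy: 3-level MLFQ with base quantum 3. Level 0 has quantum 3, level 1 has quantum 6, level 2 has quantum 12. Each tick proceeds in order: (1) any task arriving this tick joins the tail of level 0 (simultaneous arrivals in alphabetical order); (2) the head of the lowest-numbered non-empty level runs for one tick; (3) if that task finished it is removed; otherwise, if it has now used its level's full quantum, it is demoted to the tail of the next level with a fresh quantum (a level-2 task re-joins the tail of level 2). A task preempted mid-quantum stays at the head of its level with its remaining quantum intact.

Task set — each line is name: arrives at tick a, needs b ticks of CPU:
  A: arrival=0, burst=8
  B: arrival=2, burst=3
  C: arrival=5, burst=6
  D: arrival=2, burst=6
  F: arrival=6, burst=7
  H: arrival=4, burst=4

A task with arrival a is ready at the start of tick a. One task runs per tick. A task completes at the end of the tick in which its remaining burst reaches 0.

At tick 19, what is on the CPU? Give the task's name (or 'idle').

t=0: L0/L1/L2 = A/-/- → run A
t=1: L0/L1/L2 = A/-/- → run A
t=2: L0/L1/L2 = ABD/-/- → run A
t=3: L0/L1/L2 = BD/A/- → run B
t=4: L0/L1/L2 = BDH/A/- → run B
t=5: L0/L1/L2 = BDHC/A/- → run B
t=6: L0/L1/L2 = DHCF/A/- → run D
t=7: L0/L1/L2 = DHCF/A/- → run D
t=8: L0/L1/L2 = DHCF/A/- → run D
t=9: L0/L1/L2 = HCF/AD/- → run H
t=10: L0/L1/L2 = HCF/AD/- → run H
t=11: L0/L1/L2 = HCF/AD/- → run H
t=12: L0/L1/L2 = CF/ADH/- → run C
t=13: L0/L1/L2 = CF/ADH/- → run C
t=14: L0/L1/L2 = CF/ADH/- → run C
t=15: L0/L1/L2 = F/ADHC/- → run F
t=16: L0/L1/L2 = F/ADHC/- → run F
t=17: L0/L1/L2 = F/ADHC/- → run F
t=18: L0/L1/L2 = -/ADHCF/- → run A
t=19: L0/L1/L2 = -/ADHCF/- → run A
t=20: L0/L1/L2 = -/ADHCF/- → run A
t=21: L0/L1/L2 = -/ADHCF/- → run A
t=22: L0/L1/L2 = -/ADHCF/- → run A
t=23: L0/L1/L2 = -/DHCF/- → run D
t=24: L0/L1/L2 = -/DHCF/- → run D
t=25: L0/L1/L2 = -/DHCF/- → run D
t=26: L0/L1/L2 = -/HCF/- → run H
t=27: L0/L1/L2 = -/CF/- → run C
t=28: L0/L1/L2 = -/CF/- → run C
t=29: L0/L1/L2 = -/CF/- → run C
t=30: L0/L1/L2 = -/F/- → run F
t=31: L0/L1/L2 = -/F/- → run F
t=32: L0/L1/L2 = -/F/- → run F
t=33: L0/L1/L2 = -/F/- → run F
t=34: (idle)
t=35: (idle)
t=36: (idle)
t=37: (idle)
t=38: (idle)
t=39: (idle)

running at tick 19 = A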